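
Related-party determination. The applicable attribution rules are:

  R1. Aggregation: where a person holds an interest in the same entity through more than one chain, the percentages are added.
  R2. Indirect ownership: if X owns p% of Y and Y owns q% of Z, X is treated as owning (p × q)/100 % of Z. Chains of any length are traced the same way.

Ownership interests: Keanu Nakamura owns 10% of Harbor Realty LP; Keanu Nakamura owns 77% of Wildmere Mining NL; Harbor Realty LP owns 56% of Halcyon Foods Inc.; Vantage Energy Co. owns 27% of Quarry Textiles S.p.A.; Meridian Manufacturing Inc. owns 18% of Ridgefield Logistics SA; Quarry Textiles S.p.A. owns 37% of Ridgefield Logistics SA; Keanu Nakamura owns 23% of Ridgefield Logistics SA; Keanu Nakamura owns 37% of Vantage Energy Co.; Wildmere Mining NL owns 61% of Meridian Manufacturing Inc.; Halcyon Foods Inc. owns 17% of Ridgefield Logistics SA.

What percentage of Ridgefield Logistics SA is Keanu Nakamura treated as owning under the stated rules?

36.1029%

Chain via Vantage Energy Co. → Quarry Textiles S.p.A. (R2): 37% × 27% × 37% = 3.6963% of Ridgefield Logistics SA.
Chain via Harbor Realty LP → Halcyon Foods Inc. (R2): 10% × 56% × 17% = 0.952% of Ridgefield Logistics SA.
Chain via Wildmere Mining NL → Meridian Manufacturing Inc. (R2): 77% × 61% × 18% = 8.4546% of Ridgefield Logistics SA.
Direct interest in Ridgefield Logistics SA: 23%.
Aggregating (R1): 3.6963% + 0.952% + 8.4546% + 23% = 36.1029%.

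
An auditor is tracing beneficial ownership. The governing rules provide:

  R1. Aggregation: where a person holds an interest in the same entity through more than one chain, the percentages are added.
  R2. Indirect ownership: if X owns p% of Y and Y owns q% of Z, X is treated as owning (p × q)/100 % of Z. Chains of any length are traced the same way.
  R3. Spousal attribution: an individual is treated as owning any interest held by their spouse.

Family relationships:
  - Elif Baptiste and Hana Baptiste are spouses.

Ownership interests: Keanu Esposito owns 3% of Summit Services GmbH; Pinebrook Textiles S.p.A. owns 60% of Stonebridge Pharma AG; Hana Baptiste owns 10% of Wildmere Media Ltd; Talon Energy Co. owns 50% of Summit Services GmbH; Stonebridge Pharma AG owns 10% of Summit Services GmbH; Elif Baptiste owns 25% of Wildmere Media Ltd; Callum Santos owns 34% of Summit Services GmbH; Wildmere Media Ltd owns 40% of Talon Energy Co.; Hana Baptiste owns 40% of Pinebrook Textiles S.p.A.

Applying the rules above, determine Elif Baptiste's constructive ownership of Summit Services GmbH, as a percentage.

9.4%

By spousal attribution (R3), Elif Baptiste is treated as also owning Hana Baptiste's interest in Wildmere Media Ltd, giving 25% + 10% = 35%.
By spousal attribution (R3), Elif Baptiste is treated as owning Hana Baptiste's 40% interest in Pinebrook Textiles S.p.A.
Chain via Wildmere Media Ltd → Talon Energy Co. (R2): 35% × 40% × 50% = 7% of Summit Services GmbH.
Chain via Pinebrook Textiles S.p.A. → Stonebridge Pharma AG (R2): 40% × 60% × 10% = 2.4% of Summit Services GmbH.
Aggregating (R1): 7% + 2.4% = 9.4%.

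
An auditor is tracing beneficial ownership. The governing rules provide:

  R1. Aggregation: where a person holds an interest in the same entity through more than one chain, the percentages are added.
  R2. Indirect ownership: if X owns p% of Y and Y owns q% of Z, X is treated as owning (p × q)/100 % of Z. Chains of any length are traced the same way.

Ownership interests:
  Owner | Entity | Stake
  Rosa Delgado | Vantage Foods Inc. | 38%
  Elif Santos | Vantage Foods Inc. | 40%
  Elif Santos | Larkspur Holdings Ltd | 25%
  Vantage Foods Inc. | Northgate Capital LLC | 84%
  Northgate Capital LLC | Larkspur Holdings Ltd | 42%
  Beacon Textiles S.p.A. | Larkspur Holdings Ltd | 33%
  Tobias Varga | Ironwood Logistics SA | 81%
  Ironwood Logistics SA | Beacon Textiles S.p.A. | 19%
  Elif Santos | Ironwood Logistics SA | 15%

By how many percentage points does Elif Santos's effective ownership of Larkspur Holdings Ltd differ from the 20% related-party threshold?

Chain via Vantage Foods Inc. → Northgate Capital LLC (R2): 40% × 84% × 42% = 14.112% of Larkspur Holdings Ltd.
Chain via Ironwood Logistics SA → Beacon Textiles S.p.A. (R2): 15% × 19% × 33% = 0.9405% of Larkspur Holdings Ltd.
Direct interest in Larkspur Holdings Ltd: 25%.
Aggregating (R1): 14.112% + 0.9405% + 25% = 40.0525%.
40.0525% exceeds the 20% threshold by 20.0525 percentage points.

20.0525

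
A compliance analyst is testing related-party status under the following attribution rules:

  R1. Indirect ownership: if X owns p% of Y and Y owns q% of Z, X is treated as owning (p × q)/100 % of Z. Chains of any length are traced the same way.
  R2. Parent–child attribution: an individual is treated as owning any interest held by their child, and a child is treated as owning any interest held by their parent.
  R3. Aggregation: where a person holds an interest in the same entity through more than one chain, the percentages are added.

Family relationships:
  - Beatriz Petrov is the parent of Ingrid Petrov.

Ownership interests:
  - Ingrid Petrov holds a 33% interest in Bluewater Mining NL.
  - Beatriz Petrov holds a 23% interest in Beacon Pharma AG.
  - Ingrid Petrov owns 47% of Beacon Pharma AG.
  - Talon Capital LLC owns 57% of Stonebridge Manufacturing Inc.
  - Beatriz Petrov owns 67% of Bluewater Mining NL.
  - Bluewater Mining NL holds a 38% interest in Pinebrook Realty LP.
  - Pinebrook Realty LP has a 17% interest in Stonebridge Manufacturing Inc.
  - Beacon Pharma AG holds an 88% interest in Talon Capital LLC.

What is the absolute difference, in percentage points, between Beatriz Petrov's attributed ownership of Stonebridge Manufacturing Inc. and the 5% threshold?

By parent–child attribution (R2), Beatriz Petrov is treated as also owning Ingrid Petrov's interest in Bluewater Mining NL, giving 67% + 33% = 100%.
By parent–child attribution (R2), Beatriz Petrov is treated as also owning Ingrid Petrov's interest in Beacon Pharma AG, giving 23% + 47% = 70%.
Chain via Bluewater Mining NL → Pinebrook Realty LP (R1): 100% × 38% × 17% = 6.46% of Stonebridge Manufacturing Inc.
Chain via Beacon Pharma AG → Talon Capital LLC (R1): 70% × 88% × 57% = 35.112% of Stonebridge Manufacturing Inc.
Aggregating (R3): 6.46% + 35.112% = 41.572%.
41.572% exceeds the 5% threshold by 36.572 percentage points.

36.572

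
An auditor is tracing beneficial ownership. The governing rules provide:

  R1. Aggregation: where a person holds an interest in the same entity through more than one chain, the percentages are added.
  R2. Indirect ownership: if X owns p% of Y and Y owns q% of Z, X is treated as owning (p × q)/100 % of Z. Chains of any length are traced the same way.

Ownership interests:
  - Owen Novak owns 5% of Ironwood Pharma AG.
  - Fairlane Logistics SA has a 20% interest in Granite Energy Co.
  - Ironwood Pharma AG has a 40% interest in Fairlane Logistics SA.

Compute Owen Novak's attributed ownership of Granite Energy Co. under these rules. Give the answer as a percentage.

0.4%

Chain via Ironwood Pharma AG → Fairlane Logistics SA (R2): 5% × 40% × 20% = 0.4% of Granite Energy Co.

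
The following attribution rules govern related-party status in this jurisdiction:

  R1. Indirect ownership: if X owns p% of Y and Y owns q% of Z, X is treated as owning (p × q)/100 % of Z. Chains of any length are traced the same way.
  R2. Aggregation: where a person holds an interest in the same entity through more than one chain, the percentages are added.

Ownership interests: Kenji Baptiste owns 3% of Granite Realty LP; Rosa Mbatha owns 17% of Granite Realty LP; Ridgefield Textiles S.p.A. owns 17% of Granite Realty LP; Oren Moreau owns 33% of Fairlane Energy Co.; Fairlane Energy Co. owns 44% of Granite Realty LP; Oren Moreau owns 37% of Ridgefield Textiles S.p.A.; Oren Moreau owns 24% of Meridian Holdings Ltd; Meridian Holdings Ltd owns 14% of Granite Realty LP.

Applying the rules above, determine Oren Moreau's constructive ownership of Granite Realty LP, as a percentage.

Chain via Ridgefield Textiles S.p.A. (R1): 37% × 17% = 6.29% of Granite Realty LP.
Chain via Fairlane Energy Co. (R1): 33% × 44% = 14.52% of Granite Realty LP.
Chain via Meridian Holdings Ltd (R1): 24% × 14% = 3.36% of Granite Realty LP.
Aggregating (R2): 6.29% + 14.52% + 3.36% = 24.17%.

24.17%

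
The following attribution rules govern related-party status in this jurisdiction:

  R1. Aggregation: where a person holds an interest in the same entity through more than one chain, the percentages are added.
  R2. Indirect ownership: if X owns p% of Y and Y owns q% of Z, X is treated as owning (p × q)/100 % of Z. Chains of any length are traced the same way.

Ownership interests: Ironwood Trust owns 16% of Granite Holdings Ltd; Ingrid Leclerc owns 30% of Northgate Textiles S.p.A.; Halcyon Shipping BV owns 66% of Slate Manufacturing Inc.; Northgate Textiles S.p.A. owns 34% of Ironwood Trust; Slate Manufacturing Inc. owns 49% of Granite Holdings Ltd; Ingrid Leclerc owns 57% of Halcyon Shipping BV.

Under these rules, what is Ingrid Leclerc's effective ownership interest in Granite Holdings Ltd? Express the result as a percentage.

Chain via Halcyon Shipping BV → Slate Manufacturing Inc. (R2): 57% × 66% × 49% = 18.4338% of Granite Holdings Ltd.
Chain via Northgate Textiles S.p.A. → Ironwood Trust (R2): 30% × 34% × 16% = 1.632% of Granite Holdings Ltd.
Aggregating (R1): 18.4338% + 1.632% = 20.0658%.

20.0658%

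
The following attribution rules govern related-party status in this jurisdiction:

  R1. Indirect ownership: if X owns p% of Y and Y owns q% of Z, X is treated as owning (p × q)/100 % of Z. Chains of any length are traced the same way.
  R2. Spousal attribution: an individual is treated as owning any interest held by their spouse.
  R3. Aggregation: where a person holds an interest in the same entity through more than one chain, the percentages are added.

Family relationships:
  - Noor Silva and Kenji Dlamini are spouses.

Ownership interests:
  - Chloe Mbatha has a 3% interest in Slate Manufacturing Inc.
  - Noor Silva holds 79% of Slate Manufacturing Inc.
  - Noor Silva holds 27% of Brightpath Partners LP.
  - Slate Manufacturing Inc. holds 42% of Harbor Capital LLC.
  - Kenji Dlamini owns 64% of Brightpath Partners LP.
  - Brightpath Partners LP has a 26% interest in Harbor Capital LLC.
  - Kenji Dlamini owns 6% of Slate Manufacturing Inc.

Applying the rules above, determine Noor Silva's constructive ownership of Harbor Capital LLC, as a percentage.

59.36%

By spousal attribution (R2), Noor Silva is treated as also owning Kenji Dlamini's interest in Brightpath Partners LP, giving 27% + 64% = 91%.
By spousal attribution (R2), Noor Silva is treated as also owning Kenji Dlamini's interest in Slate Manufacturing Inc, giving 79% + 6% = 85%.
Chain via Brightpath Partners LP (R1): 91% × 26% = 23.66% of Harbor Capital LLC.
Chain via Slate Manufacturing Inc. (R1): 85% × 42% = 35.7% of Harbor Capital LLC.
Aggregating (R3): 23.66% + 35.7% = 59.36%.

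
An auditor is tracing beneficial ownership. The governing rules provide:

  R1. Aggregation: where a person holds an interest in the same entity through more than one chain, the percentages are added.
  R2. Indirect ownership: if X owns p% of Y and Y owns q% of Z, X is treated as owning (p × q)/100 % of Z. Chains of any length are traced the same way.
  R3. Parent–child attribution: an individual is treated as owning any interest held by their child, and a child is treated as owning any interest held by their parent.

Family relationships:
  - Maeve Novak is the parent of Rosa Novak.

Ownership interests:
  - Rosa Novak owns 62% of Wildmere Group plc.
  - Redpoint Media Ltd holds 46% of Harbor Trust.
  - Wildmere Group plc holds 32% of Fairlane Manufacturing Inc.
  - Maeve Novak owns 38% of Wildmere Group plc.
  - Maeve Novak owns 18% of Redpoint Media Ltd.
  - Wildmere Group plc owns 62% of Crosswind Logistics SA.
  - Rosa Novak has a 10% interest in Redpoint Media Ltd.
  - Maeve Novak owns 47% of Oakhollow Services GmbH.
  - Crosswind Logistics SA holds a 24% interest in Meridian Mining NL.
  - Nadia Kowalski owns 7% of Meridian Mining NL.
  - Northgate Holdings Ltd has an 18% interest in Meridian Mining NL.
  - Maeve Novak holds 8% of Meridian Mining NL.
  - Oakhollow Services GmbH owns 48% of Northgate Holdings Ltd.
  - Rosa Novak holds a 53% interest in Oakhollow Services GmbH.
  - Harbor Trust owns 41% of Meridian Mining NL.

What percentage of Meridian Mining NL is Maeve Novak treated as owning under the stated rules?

By parent–child attribution (R3), Maeve Novak is treated as also owning Rosa Novak's interest in Redpoint Media Ltd, giving 18% + 10% = 28%.
By parent–child attribution (R3), Maeve Novak is treated as also owning Rosa Novak's interest in Oakhollow Services GmbH, giving 47% + 53% = 100%.
By parent–child attribution (R3), Maeve Novak is treated as also owning Rosa Novak's interest in Wildmere Group plc, giving 38% + 62% = 100%.
Chain via Redpoint Media Ltd → Harbor Trust (R2): 28% × 46% × 41% = 5.2808% of Meridian Mining NL.
Chain via Oakhollow Services GmbH → Northgate Holdings Ltd (R2): 100% × 48% × 18% = 8.64% of Meridian Mining NL.
Chain via Wildmere Group plc → Crosswind Logistics SA (R2): 100% × 62% × 24% = 14.88% of Meridian Mining NL.
Direct interest in Meridian Mining NL: 8%.
Aggregating (R1): 5.2808% + 8.64% + 14.88% + 8% = 36.8008%.

36.8008%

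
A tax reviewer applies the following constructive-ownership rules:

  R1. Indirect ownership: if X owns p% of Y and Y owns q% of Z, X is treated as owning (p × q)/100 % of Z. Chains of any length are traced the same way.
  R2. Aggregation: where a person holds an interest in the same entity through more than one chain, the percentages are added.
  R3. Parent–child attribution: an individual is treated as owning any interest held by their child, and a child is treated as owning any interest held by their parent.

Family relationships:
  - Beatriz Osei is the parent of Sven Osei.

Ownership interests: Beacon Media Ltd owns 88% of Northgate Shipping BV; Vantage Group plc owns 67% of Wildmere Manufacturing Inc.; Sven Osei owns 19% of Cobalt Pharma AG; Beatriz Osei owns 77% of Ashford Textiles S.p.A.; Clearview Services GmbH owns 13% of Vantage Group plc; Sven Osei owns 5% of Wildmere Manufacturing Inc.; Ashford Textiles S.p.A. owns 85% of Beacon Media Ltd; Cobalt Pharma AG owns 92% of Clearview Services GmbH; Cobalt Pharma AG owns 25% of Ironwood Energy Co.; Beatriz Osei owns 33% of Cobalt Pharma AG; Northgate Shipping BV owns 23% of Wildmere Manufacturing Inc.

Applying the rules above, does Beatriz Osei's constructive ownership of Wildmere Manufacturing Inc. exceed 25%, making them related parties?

By parent–child attribution (R3), Beatriz Osei is treated as also owning Sven Osei's interest in Cobalt Pharma AG, giving 33% + 19% = 52%.
By parent–child attribution (R3), Beatriz Osei is treated as owning Sven Osei's 5% interest in Wildmere Manufacturing Inc.
Chain via Cobalt Pharma AG → Clearview Services GmbH → Vantage Group plc (R1): 52% × 92% × 13% × 67% = 4.166864% of Wildmere Manufacturing Inc.
Chain via Ashford Textiles S.p.A. → Beacon Media Ltd → Northgate Shipping BV (R1): 77% × 85% × 88% × 23% = 13.24708% of Wildmere Manufacturing Inc.
Direct interest in Wildmere Manufacturing Inc: 5%.
Aggregating (R2): 4.166864% + 13.24708% + 5% = 22.413944%.
22.413944% does not exceed the 25% threshold, so Beatriz is not a related party to Wildmere Manufacturing Inc.

No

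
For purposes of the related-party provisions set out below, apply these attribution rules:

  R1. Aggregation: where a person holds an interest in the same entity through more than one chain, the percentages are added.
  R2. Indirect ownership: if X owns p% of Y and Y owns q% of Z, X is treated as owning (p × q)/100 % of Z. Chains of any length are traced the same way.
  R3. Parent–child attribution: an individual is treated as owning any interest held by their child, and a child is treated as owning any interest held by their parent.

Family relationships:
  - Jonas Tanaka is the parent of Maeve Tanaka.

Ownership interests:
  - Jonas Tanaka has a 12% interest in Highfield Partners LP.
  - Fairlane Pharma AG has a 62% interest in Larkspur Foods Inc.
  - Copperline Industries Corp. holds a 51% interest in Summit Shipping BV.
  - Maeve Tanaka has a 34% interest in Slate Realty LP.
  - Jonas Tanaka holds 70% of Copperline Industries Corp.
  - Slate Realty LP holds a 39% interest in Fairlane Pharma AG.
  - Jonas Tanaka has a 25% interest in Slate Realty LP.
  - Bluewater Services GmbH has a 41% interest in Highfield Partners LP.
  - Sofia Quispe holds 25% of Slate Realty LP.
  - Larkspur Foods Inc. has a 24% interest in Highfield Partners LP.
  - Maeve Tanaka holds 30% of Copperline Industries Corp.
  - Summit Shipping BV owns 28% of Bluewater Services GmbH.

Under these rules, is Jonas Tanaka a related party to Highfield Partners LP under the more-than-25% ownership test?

By parent–child attribution (R3), Jonas Tanaka is treated as also owning Maeve Tanaka's interest in Slate Realty LP, giving 25% + 34% = 59%.
By parent–child attribution (R3), Jonas Tanaka is treated as also owning Maeve Tanaka's interest in Copperline Industries Corp, giving 70% + 30% = 100%.
Chain via Slate Realty LP → Fairlane Pharma AG → Larkspur Foods Inc. (R2): 59% × 39% × 62% × 24% = 3.423888% of Highfield Partners LP.
Chain via Copperline Industries Corp. → Summit Shipping BV → Bluewater Services GmbH (R2): 100% × 51% × 28% × 41% = 5.8548% of Highfield Partners LP.
Direct interest in Highfield Partners LP: 12%.
Aggregating (R1): 3.423888% + 5.8548% + 12% = 21.278688%.
21.278688% does not exceed the 25% threshold, so Jonas is not a related party to Highfield Partners LP.

No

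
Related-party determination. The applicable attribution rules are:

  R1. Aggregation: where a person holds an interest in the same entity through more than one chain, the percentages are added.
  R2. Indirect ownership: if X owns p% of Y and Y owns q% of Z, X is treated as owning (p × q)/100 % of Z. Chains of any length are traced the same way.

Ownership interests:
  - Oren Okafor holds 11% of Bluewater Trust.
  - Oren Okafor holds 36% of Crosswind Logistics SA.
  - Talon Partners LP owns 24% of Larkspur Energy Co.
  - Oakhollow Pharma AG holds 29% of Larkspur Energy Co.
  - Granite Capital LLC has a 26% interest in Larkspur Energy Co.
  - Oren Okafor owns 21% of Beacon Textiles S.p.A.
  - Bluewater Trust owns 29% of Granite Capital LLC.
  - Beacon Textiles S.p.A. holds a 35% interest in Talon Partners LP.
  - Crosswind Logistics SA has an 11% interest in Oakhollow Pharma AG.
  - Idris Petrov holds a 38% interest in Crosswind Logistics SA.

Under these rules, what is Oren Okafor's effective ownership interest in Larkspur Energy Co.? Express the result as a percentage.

Chain via Bluewater Trust → Granite Capital LLC (R2): 11% × 29% × 26% = 0.8294% of Larkspur Energy Co.
Chain via Crosswind Logistics SA → Oakhollow Pharma AG (R2): 36% × 11% × 29% = 1.1484% of Larkspur Energy Co.
Chain via Beacon Textiles S.p.A. → Talon Partners LP (R2): 21% × 35% × 24% = 1.764% of Larkspur Energy Co.
Aggregating (R1): 0.8294% + 1.1484% + 1.764% = 3.7418%.

3.7418%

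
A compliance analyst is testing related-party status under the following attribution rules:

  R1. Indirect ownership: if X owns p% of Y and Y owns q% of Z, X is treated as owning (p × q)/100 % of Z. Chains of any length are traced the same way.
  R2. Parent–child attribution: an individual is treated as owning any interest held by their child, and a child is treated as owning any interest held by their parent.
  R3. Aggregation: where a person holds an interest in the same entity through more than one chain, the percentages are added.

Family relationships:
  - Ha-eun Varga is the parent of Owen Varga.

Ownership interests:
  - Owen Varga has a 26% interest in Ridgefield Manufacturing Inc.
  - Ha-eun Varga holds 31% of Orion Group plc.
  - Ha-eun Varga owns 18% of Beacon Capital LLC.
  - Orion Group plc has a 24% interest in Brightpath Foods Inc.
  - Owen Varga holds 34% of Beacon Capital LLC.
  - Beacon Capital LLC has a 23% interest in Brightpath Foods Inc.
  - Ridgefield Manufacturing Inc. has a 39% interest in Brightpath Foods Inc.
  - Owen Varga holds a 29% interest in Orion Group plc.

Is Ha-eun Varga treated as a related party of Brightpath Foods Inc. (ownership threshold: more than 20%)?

By parent–child attribution (R2), Ha-eun Varga is treated as also owning Owen Varga's interest in Orion Group plc, giving 31% + 29% = 60%.
By parent–child attribution (R2), Ha-eun Varga is treated as also owning Owen Varga's interest in Beacon Capital LLC, giving 18% + 34% = 52%.
By parent–child attribution (R2), Ha-eun Varga is treated as owning Owen Varga's 26% interest in Ridgefield Manufacturing Inc.
Chain via Orion Group plc (R1): 60% × 24% = 14.4% of Brightpath Foods Inc.
Chain via Beacon Capital LLC (R1): 52% × 23% = 11.96% of Brightpath Foods Inc.
Chain via Ridgefield Manufacturing Inc. (R1): 26% × 39% = 10.14% of Brightpath Foods Inc.
Aggregating (R3): 14.4% + 11.96% + 10.14% = 36.5%.
36.5% exceeds the 20% threshold, so Ha-eun is a related party to Brightpath Foods Inc.

Yes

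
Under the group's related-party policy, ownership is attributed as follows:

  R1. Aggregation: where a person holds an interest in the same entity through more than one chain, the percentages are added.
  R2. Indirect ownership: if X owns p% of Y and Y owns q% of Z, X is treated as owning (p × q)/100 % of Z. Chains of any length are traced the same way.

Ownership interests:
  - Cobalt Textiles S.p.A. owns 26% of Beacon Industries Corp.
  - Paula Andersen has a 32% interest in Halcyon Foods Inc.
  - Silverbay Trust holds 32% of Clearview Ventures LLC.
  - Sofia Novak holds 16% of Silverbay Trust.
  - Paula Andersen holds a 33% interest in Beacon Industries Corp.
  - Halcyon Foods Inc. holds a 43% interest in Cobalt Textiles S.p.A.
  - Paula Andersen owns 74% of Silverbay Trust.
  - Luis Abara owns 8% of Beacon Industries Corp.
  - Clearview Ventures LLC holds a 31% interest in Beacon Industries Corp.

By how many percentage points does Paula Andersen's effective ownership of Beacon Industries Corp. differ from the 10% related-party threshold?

33.9184

Chain via Halcyon Foods Inc. → Cobalt Textiles S.p.A. (R2): 32% × 43% × 26% = 3.5776% of Beacon Industries Corp.
Chain via Silverbay Trust → Clearview Ventures LLC (R2): 74% × 32% × 31% = 7.3408% of Beacon Industries Corp.
Direct interest in Beacon Industries Corp: 33%.
Aggregating (R1): 3.5776% + 7.3408% + 33% = 43.9184%.
43.9184% exceeds the 10% threshold by 33.9184 percentage points.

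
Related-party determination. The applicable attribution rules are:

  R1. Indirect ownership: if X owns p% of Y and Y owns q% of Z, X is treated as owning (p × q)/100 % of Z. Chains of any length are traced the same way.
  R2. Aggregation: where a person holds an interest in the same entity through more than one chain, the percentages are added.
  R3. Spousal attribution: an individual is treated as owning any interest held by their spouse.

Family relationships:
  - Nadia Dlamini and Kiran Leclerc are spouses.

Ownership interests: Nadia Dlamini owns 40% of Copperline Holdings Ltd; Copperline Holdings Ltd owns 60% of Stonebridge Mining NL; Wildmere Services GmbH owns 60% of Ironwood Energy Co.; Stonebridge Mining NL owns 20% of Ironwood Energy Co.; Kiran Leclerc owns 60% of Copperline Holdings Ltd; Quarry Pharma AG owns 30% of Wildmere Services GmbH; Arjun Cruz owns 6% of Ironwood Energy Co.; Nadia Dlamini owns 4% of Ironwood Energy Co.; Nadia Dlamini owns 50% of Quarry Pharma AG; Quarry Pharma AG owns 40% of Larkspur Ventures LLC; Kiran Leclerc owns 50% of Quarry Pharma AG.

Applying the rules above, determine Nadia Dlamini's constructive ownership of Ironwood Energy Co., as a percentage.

By spousal attribution (R3), Nadia Dlamini is treated as also owning Kiran Leclerc's interest in Quarry Pharma AG, giving 50% + 50% = 100%.
By spousal attribution (R3), Nadia Dlamini is treated as also owning Kiran Leclerc's interest in Copperline Holdings Ltd, giving 40% + 60% = 100%.
Chain via Quarry Pharma AG → Wildmere Services GmbH (R1): 100% × 30% × 60% = 18% of Ironwood Energy Co.
Chain via Copperline Holdings Ltd → Stonebridge Mining NL (R1): 100% × 60% × 20% = 12% of Ironwood Energy Co.
Direct interest in Ironwood Energy Co: 4%.
Aggregating (R2): 18% + 12% + 4% = 34%.

34%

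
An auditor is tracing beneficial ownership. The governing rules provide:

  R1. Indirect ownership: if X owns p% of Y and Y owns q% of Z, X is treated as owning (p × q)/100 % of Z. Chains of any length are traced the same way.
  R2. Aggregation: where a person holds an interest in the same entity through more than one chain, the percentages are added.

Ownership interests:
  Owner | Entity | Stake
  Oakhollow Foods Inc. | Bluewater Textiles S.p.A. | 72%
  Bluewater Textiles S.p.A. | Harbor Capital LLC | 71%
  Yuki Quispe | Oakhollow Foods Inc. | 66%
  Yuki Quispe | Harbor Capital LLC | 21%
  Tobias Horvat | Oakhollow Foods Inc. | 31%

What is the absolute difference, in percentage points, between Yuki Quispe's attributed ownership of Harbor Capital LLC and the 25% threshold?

Chain via Oakhollow Foods Inc. → Bluewater Textiles S.p.A. (R1): 66% × 72% × 71% = 33.7392% of Harbor Capital LLC.
Direct interest in Harbor Capital LLC: 21%.
Aggregating (R2): 33.7392% + 21% = 54.7392%.
54.7392% exceeds the 25% threshold by 29.7392 percentage points.

29.7392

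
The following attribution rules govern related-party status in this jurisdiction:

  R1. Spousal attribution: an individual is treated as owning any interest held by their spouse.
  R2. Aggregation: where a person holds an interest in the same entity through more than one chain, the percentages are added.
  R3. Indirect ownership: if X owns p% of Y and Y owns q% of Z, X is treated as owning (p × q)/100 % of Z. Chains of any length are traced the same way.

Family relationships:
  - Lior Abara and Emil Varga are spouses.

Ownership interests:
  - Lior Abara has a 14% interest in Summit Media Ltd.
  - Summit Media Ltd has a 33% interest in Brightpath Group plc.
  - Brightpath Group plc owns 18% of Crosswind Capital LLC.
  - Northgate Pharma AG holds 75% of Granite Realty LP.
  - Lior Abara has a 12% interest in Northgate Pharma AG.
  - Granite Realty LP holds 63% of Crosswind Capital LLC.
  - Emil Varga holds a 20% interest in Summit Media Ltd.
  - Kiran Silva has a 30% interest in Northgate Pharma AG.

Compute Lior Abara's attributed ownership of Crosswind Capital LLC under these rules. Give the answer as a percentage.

By spousal attribution (R1), Lior Abara is treated as also owning Emil Varga's interest in Summit Media Ltd, giving 14% + 20% = 34%.
Chain via Northgate Pharma AG → Granite Realty LP (R3): 12% × 75% × 63% = 5.67% of Crosswind Capital LLC.
Chain via Summit Media Ltd → Brightpath Group plc (R3): 34% × 33% × 18% = 2.0196% of Crosswind Capital LLC.
Aggregating (R2): 5.67% + 2.0196% = 7.6896%.

7.6896%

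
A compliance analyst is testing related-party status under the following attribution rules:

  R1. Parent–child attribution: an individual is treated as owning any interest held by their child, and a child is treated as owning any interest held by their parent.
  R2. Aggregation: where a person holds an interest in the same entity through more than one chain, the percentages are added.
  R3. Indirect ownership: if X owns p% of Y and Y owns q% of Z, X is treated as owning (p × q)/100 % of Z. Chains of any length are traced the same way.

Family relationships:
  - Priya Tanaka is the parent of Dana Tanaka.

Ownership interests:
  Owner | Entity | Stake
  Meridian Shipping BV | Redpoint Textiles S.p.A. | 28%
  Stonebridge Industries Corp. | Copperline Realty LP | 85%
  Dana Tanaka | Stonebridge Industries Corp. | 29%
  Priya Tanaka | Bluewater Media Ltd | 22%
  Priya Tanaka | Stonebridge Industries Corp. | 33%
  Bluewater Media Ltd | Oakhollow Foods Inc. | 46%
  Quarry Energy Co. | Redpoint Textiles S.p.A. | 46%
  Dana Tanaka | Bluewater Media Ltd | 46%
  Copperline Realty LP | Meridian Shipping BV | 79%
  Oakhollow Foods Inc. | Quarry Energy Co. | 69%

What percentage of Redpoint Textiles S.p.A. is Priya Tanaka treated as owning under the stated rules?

21.585512%

By parent–child attribution (R1), Priya Tanaka is treated as also owning Dana Tanaka's interest in Bluewater Media Ltd, giving 22% + 46% = 68%.
By parent–child attribution (R1), Priya Tanaka is treated as also owning Dana Tanaka's interest in Stonebridge Industries Corp, giving 33% + 29% = 62%.
Chain via Bluewater Media Ltd → Oakhollow Foods Inc. → Quarry Energy Co. (R3): 68% × 46% × 69% × 46% = 9.928272% of Redpoint Textiles S.p.A.
Chain via Stonebridge Industries Corp. → Copperline Realty LP → Meridian Shipping BV (R3): 62% × 85% × 79% × 28% = 11.65724% of Redpoint Textiles S.p.A.
Aggregating (R2): 9.928272% + 11.65724% = 21.585512%.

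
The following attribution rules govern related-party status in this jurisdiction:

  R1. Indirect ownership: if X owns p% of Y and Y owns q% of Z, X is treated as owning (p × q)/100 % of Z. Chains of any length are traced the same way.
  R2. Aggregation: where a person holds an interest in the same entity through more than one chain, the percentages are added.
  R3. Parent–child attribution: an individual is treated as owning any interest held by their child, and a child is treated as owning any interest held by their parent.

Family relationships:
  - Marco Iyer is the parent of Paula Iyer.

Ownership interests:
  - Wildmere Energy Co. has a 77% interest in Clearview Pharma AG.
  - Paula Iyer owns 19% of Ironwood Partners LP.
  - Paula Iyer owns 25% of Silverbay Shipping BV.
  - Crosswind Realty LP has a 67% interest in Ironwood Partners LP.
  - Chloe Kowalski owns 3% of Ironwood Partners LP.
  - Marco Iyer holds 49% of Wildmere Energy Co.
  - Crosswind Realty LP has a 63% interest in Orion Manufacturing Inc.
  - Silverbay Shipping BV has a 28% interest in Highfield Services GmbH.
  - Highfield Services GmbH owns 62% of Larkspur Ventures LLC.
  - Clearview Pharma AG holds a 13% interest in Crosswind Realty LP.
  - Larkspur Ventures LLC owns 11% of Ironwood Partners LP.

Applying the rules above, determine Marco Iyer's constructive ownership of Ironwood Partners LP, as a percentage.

By parent–child attribution (R3), Marco Iyer is treated as owning Paula Iyer's 25% interest in Silverbay Shipping BV.
By parent–child attribution (R3), Marco Iyer is treated as owning Paula Iyer's 19% interest in Ironwood Partners LP.
Chain via Wildmere Energy Co. → Clearview Pharma AG → Crosswind Realty LP (R1): 49% × 77% × 13% × 67% = 3.286283% of Ironwood Partners LP.
Chain via Silverbay Shipping BV → Highfield Services GmbH → Larkspur Ventures LLC (R1): 25% × 28% × 62% × 11% = 0.4774% of Ironwood Partners LP.
Direct interest in Ironwood Partners LP: 19%.
Aggregating (R2): 3.286283% + 0.4774% + 19% = 22.763683%.

22.763683%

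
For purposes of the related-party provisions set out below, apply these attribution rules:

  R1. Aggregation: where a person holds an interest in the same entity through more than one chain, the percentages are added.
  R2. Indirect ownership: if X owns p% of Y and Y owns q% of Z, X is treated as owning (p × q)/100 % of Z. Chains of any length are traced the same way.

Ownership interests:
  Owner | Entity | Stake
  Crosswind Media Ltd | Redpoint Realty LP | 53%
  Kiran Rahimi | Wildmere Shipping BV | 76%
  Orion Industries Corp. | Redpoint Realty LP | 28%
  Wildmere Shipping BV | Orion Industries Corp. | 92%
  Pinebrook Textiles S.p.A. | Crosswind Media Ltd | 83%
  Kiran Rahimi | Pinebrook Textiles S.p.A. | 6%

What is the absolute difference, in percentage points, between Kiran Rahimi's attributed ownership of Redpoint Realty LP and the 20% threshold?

2.217

Chain via Wildmere Shipping BV → Orion Industries Corp. (R2): 76% × 92% × 28% = 19.5776% of Redpoint Realty LP.
Chain via Pinebrook Textiles S.p.A. → Crosswind Media Ltd (R2): 6% × 83% × 53% = 2.6394% of Redpoint Realty LP.
Aggregating (R1): 19.5776% + 2.6394% = 22.217%.
22.217% exceeds the 20% threshold by 2.217 percentage points.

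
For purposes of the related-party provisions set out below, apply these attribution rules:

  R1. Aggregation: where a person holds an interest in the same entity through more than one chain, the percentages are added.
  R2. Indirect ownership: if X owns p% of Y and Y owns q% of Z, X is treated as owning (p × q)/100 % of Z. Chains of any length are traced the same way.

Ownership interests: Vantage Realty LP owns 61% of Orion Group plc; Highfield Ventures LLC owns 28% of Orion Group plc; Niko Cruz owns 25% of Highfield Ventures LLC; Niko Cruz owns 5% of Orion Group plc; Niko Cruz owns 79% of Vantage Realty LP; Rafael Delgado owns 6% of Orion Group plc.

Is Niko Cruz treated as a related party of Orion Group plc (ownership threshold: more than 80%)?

No

Chain via Highfield Ventures LLC (R2): 25% × 28% = 7% of Orion Group plc.
Chain via Vantage Realty LP (R2): 79% × 61% = 48.19% of Orion Group plc.
Direct interest in Orion Group plc: 5%.
Aggregating (R1): 7% + 48.19% + 5% = 60.19%.
60.19% does not exceed the 80% threshold, so Niko is not a related party to Orion Group plc.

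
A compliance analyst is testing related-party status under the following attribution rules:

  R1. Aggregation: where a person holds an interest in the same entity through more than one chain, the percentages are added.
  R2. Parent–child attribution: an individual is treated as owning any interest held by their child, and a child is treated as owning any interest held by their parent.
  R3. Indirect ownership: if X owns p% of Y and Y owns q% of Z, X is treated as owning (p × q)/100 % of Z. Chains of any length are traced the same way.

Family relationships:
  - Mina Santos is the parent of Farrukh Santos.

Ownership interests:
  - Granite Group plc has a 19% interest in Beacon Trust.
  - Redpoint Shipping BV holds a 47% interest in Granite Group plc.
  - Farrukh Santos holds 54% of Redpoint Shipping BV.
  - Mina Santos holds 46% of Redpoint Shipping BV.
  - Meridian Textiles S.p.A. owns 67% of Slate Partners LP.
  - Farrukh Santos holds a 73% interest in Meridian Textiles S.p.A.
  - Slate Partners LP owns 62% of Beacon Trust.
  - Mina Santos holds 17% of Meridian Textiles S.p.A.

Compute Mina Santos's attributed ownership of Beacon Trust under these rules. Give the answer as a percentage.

By parent–child attribution (R2), Mina Santos is treated as also owning Farrukh Santos's interest in Redpoint Shipping BV, giving 46% + 54% = 100%.
By parent–child attribution (R2), Mina Santos is treated as also owning Farrukh Santos's interest in Meridian Textiles S.p.A, giving 17% + 73% = 90%.
Chain via Redpoint Shipping BV → Granite Group plc (R3): 100% × 47% × 19% = 8.93% of Beacon Trust.
Chain via Meridian Textiles S.p.A. → Slate Partners LP (R3): 90% × 67% × 62% = 37.386% of Beacon Trust.
Aggregating (R1): 8.93% + 37.386% = 46.316%.

46.316%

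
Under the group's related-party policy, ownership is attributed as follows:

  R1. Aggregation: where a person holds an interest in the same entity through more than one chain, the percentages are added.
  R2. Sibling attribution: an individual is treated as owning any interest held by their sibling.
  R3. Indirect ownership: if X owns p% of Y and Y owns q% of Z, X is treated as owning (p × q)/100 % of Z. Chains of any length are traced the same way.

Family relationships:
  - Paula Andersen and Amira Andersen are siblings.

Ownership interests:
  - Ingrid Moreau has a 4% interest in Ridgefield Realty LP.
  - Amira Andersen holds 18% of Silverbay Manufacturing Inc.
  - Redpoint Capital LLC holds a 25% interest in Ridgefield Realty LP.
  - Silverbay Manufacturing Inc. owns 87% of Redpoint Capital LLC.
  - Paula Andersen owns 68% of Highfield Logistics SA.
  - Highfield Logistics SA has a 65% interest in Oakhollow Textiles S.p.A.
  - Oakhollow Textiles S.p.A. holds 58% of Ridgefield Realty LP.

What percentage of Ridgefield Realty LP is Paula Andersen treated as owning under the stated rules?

29.551%

By sibling attribution (R2), Paula Andersen is treated as owning Amira Andersen's 18% interest in Silverbay Manufacturing Inc.
Chain via Highfield Logistics SA → Oakhollow Textiles S.p.A. (R3): 68% × 65% × 58% = 25.636% of Ridgefield Realty LP.
Chain via Silverbay Manufacturing Inc. → Redpoint Capital LLC (R3): 18% × 87% × 25% = 3.915% of Ridgefield Realty LP.
Aggregating (R1): 25.636% + 3.915% = 29.551%.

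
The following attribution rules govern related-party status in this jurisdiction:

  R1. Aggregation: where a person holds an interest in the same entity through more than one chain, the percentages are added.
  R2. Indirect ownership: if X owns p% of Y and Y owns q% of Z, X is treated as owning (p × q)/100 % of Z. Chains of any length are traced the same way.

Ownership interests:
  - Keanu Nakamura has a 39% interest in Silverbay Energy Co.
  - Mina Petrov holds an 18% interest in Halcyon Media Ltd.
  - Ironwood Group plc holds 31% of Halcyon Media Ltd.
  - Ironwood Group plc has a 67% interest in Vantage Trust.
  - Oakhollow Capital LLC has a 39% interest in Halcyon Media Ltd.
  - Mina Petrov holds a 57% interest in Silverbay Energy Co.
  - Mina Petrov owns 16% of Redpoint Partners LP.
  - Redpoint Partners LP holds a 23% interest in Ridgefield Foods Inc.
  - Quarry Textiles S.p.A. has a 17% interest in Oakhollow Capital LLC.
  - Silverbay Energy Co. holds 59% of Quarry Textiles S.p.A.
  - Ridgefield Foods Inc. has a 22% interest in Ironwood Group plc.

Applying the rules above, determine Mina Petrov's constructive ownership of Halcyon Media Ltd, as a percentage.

Chain via Silverbay Energy Co. → Quarry Textiles S.p.A. → Oakhollow Capital LLC (R2): 57% × 59% × 17% × 39% = 2.229669% of Halcyon Media Ltd.
Chain via Redpoint Partners LP → Ridgefield Foods Inc. → Ironwood Group plc (R2): 16% × 23% × 22% × 31% = 0.250976% of Halcyon Media Ltd.
Direct interest in Halcyon Media Ltd: 18%.
Aggregating (R1): 2.229669% + 0.250976% + 18% = 20.480645%.

20.480645%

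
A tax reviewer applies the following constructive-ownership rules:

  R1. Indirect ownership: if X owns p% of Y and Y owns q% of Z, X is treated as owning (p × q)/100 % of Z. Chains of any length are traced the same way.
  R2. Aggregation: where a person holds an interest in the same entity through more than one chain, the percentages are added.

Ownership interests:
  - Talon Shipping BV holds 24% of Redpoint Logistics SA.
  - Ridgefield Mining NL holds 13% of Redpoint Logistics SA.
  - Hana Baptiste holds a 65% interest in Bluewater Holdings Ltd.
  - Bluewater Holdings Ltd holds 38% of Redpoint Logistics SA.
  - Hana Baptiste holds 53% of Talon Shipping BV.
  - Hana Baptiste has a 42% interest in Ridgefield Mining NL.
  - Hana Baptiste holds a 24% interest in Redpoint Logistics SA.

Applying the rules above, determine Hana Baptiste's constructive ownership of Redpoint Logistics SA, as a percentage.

Chain via Bluewater Holdings Ltd (R1): 65% × 38% = 24.7% of Redpoint Logistics SA.
Chain via Ridgefield Mining NL (R1): 42% × 13% = 5.46% of Redpoint Logistics SA.
Chain via Talon Shipping BV (R1): 53% × 24% = 12.72% of Redpoint Logistics SA.
Direct interest in Redpoint Logistics SA: 24%.
Aggregating (R2): 24.7% + 5.46% + 12.72% + 24% = 66.88%.

66.88%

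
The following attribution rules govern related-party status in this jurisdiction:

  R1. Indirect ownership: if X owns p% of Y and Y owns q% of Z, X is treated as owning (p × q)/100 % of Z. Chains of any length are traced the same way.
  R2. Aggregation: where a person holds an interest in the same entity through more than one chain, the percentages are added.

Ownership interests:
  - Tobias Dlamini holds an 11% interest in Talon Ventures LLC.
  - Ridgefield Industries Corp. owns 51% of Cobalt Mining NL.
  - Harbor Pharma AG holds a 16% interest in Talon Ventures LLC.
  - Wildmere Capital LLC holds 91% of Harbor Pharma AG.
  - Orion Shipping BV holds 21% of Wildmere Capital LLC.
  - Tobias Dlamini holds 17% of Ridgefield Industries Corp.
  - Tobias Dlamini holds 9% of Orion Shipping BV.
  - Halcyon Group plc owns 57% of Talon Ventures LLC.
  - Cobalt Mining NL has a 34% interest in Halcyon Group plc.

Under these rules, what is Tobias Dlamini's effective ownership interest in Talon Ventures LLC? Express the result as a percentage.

12.95543%

Chain via Ridgefield Industries Corp. → Cobalt Mining NL → Halcyon Group plc (R1): 17% × 51% × 34% × 57% = 1.680246% of Talon Ventures LLC.
Chain via Orion Shipping BV → Wildmere Capital LLC → Harbor Pharma AG (R1): 9% × 21% × 91% × 16% = 0.275184% of Talon Ventures LLC.
Direct interest in Talon Ventures LLC: 11%.
Aggregating (R2): 1.680246% + 0.275184% + 11% = 12.95543%.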